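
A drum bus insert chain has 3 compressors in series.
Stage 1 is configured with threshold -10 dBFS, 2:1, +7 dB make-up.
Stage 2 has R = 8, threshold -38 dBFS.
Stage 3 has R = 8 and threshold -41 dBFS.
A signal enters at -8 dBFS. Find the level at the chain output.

-40.0625 dBFS

Stage 1: 2 dB above -10 dBFS, reduced 2:1 to 1 dB above → -9 dBFS; +7 dB make-up → -2 dBFS.
Stage 2: -2 dBFS is 36 dB over -38 dBFS; at 8:1 that becomes 4.5 dB over, giving -33.5 dBFS.
Stage 3: 7.5 dB above -41 dBFS, reduced 8:1 to 0.9375 dB above → -40.0625 dBFS.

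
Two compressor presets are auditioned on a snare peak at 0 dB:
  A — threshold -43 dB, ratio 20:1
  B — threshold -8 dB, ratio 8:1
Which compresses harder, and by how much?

A, by 33.85 dB

A: overshoot 43 dB → output overshoot 2.15 dB → GR 40.85 dB.
B: overshoot 8 dB → output overshoot 1 dB → GR 7 dB.
A reduces 33.85 dB more.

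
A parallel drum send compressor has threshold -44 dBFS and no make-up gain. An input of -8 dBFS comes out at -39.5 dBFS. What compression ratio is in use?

8:1

Input overshoot = -8 − (-44) = 36 dB; output overshoot = -39.5 − (-44) = 4.5 dB.
Ratio = 36 / 4.5 = 8.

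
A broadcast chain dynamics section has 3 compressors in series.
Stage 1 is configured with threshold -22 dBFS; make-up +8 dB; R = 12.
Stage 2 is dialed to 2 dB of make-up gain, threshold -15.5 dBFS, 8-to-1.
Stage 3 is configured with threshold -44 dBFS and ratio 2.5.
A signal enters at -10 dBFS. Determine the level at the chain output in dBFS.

Stage 1: overshoot 12 dB → 12/12 = 1 dB → -21 dBFS; +8 dB make-up → -13 dBFS.
Stage 2: -13 dBFS is 2.5 dB over -15.5 dBFS; at 8:1 that becomes 0.3125 dB over, giving -15.1875 dBFS; +2 dB make-up → -13.1875 dBFS.
Stage 3: overshoot 30.8125 dB → 30.8125/2.5 = 12.325 dB → -31.675 dBFS.

-31.675 dBFS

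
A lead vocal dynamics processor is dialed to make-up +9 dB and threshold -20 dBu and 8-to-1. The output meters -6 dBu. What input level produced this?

Before make-up, the level was -6 − 9 = -15 dBu.
Post-compression overshoot = -15 − (-20) = 5 dB.
Input overshoot = R × output overshoot = 40 dB → input = -20 + 40 = 20 dBu.

20 dBu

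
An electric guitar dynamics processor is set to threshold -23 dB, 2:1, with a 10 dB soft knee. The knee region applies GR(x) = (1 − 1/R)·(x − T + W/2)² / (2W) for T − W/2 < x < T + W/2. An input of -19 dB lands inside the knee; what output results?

x − T + W/2 = -19 − (-23) + 5 = 9.
GR = (1 − 1/2) × 9² / 20 = 0.5 × 81 / 20 = 2.025 dB.
Output = -19 − 2.025 = -21.025 dB.

-21.025 dB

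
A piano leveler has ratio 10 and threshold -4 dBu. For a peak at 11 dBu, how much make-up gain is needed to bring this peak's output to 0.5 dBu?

Without make-up, output = threshold + overshoot/10 = -4 + 1.5 = -2.5 dBu.
Gap to target: 3 dB.

3 dB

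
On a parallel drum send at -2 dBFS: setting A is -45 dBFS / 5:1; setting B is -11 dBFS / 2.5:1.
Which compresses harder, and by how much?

A, by 29 dB

A: GR = 43 − 43/5 = 34.4 dB.
B: GR = 9 − 9/2.5 = 5.4 dB.
A reduces 29 dB more.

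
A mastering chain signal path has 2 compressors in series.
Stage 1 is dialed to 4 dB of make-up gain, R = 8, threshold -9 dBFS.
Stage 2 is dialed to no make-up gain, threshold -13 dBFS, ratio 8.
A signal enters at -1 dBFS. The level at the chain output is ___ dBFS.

-11.875 dBFS

Stage 1: 8 dB above -9 dBFS, reduced 8:1 to 1 dB above → -8 dBFS; +4 dB make-up → -4 dBFS.
Stage 2: -4 dBFS is 9 dB over -13 dBFS; at 8:1 that becomes 1.125 dB over, giving -11.875 dBFS.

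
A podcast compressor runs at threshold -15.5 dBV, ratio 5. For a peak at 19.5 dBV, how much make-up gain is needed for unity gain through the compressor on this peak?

Without make-up, output = threshold + overshoot/5 = -15.5 + 7 = -8.5 dBV.
Gap to target: 28 dB.

28 dB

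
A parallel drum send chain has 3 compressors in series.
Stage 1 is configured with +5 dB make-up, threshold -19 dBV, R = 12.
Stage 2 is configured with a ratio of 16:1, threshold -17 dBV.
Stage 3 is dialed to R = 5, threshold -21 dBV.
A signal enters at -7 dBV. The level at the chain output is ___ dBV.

Stage 1: -7 dBV is 12 dB over -19 dBV; at 12:1 that becomes 1 dB over, giving -18 dBV; +5 dB make-up → -13 dBV.
Stage 2: 4 dB above -17 dBV, reduced 16:1 to 0.25 dB above → -16.75 dBV.
Stage 3: -16.75 dBV is 4.25 dB over -21 dBV; at 5:1 that becomes 0.85 dB over, giving -20.15 dBV.

-20.15 dBV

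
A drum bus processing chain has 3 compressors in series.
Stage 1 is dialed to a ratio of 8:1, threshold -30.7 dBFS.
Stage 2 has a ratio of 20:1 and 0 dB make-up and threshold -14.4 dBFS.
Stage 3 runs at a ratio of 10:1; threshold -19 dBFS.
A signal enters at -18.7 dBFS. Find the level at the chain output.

Stage 1: overshoot 12 dB → 12/8 = 1.5 dB → -29.2 dBFS.
Stage 2: below threshold (-29.2 ≤ -14.4); passes unchanged; output -29.2 dBFS.
Stage 3: -29.2 dBFS ≤ -19 dBFS, so stage 3 doesn't engage; output -29.2 dBFS.

-29.2 dBFS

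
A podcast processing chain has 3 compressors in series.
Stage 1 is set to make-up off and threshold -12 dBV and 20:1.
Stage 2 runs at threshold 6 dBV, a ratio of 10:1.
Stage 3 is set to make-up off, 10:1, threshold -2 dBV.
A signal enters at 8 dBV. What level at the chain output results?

Stage 1: 20 dB above -12 dBV, reduced 20:1 to 1 dB above → -11 dBV.
Stage 2: below threshold (-11 ≤ 6); passes unchanged; output -11 dBV.
Stage 3: below threshold (-11 ≤ -2); passes unchanged; output -11 dBV.

-11 dBV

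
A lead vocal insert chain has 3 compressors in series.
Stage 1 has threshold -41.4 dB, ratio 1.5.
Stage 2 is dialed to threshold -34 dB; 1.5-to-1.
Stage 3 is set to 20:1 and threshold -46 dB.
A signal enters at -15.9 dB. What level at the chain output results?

Stage 1: overshoot 25.5 dB → 25.5/1.5 = 17 dB → -24.4 dB.
Stage 2: 9.6 dB above -34 dB, reduced 1.5:1 to 6.4 dB above → -27.6 dB.
Stage 3: -27.6 dB is 18.4 dB over -46 dB; at 20:1 that becomes 0.92 dB over, giving -45.08 dB.

-45.08 dB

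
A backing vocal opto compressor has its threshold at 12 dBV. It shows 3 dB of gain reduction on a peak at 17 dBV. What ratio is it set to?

Input overshoot = 17 − 12 = 5 dB.
Output overshoot = 5 − 3 = 2 dB.
Ratio = input overshoot / output overshoot = 5 / 2 = 2.5.

2.5:1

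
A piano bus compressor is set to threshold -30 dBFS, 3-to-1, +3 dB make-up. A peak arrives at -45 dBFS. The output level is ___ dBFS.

-45 dBFS is 15 dB below the -30 dBFS threshold, so no gain reduction is applied.
Make-up gain adds 3 dB: -45 + 3 = -42 dBFS.

-42 dBFS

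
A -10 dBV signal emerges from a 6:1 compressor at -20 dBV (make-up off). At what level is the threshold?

Input is 12 dB above T (since output overshoot × R = input overshoot: (-20 − T)·6 = -10 − T gives T = -22 dBV).
Check: -22 + (-10 − (-22))/6 = -22 + 2 = -20 dBV. ✓

-22 dBV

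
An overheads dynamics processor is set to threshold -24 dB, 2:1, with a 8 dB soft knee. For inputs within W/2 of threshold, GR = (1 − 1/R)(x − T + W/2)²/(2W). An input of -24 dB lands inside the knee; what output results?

x − T + W/2 = -24 − (-24) + 4 = 4.
GR = (1 − 1/2) × 4² / 16 = 0.5 × 16 / 16 = 0.5 dB.
Output = -24 − 0.5 = -24.5 dB.

-24.5 dB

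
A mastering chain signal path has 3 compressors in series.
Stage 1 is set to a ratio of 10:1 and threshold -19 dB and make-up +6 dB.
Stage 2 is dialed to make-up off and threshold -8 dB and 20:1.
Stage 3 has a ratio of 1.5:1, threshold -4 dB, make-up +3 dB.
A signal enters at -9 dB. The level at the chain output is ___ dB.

-9 dB

Stage 1: 10 dB above -19 dB, reduced 10:1 to 1 dB above → -18 dB; +6 dB make-up → -12 dB.
Stage 2: -12 dB ≤ -8 dB, so stage 2 doesn't engage; output -12 dB.
Stage 3: -12 dB is at or below the -4 dB threshold — no compression; make-up brings it to -9 dB.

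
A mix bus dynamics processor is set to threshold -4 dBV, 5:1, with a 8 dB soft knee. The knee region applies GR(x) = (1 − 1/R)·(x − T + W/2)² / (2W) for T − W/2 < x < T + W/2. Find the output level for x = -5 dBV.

x − T + W/2 = -5 − (-4) + 4 = 3.
GR = (1 − 1/5) × 3² / 16 = 0.8 × 9 / 16 = 0.45 dB.
Output = -5 − 0.45 = -5.45 dBV.

-5.45 dBV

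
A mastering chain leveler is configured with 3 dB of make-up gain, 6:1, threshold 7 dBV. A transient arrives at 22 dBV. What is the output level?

12.5 dBV

Overshoot: 22 − 7 = 15 dB.
The 15 dB excess becomes 2.5 dB after 6:1 reduction.
Output = 7 + 2.5 = 9.5 dBV; make-up adds 3 dB, giving 12.5 dBV.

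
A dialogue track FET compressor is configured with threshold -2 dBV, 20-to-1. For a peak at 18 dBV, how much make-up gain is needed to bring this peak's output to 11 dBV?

Overshoot 20 dB → 20/20 = 1 dB after compression, so the compressed level is -2 + 1 = -1 dBV.
Make-up = target − compressed = 11 − (-1) = 12 dB.

12 dB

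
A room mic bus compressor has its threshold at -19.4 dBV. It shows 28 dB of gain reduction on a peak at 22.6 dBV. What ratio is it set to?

Input overshoot = 22.6 − (-19.4) = 42 dB.
Output overshoot = 42 − 28 = 14 dB.
Ratio = input overshoot / output overshoot = 42 / 14 = 3.

3:1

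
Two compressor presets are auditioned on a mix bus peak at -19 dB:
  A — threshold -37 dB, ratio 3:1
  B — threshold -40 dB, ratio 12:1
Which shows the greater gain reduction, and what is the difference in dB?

B, by 7.25 dB

A: overshoot 18 dB → output overshoot 6 dB → GR 12 dB.
B: overshoot 21 dB → output overshoot 1.75 dB → GR 19.25 dB.
B applies 7.25 dB more gain reduction.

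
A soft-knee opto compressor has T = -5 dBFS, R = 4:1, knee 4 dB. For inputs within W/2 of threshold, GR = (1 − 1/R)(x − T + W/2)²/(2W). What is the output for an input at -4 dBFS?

x − T + W/2 = -4 − (-5) + 2 = 3.
GR = (1 − 1/4) × 3² / 8 = 0.75 × 9 / 8 = 0.84375 dB.
Output = -4 − 0.84375 = -4.84375 dBFS.

-4.84375 dBFS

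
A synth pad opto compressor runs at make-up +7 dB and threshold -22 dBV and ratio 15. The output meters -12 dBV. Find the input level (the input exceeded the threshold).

23 dBV

Before make-up, the level was -12 − 7 = -19 dBV.
That's 3 dB above the -22 dBV threshold.
Input overshoot = R × output overshoot = 45 dB → input = -22 + 45 = 23 dBV.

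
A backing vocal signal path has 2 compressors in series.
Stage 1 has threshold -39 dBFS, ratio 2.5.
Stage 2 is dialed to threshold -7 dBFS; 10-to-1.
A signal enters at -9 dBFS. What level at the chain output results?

-27 dBFS

Stage 1: 30 dB above -39 dBFS, reduced 2.5:1 to 12 dB above → -27 dBFS.
Stage 2: -27 dBFS ≤ -7 dBFS, so stage 2 doesn't engage; output -27 dBFS.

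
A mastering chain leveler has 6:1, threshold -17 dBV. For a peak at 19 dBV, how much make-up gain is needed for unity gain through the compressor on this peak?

Without make-up, output = threshold + overshoot/6 = -17 + 6 = -11 dBV.
Gap to target: 30 dB.

30 dB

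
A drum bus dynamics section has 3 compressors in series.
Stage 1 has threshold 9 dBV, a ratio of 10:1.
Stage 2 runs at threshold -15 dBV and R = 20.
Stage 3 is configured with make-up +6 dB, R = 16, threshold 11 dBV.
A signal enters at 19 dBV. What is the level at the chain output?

Stage 1: overshoot 10 dB → 10/10 = 1 dB → 10 dBV.
Stage 2: overshoot 25 dB → 25/20 = 1.25 dB → -13.75 dBV.
Stage 3: below threshold (-13.75 ≤ 11); passes unchanged; make-up brings it to -7.75 dBV.

-7.75 dBV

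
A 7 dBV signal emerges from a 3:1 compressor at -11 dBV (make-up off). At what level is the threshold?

Input is 27 dB above T (since output overshoot × R = input overshoot: (-11 − T)·3 = 7 − T gives T = -20 dBV).
Check: -20 + (7 − (-20))/3 = -20 + 9 = -11 dBV. ✓

-20 dBV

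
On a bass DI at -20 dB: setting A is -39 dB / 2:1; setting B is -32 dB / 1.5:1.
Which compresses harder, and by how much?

A: 19 dB over, compressed to 9.5 dB over, so 9.5 dB of GR.
B: 12 dB over, compressed to 8 dB over, so 4 dB of GR.
A applies 5.5 dB more gain reduction.

A, by 5.5 dB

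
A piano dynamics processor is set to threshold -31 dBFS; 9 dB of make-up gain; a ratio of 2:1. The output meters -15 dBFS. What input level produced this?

Stripping the +9 dB make-up gives -24 dBFS at the gain stage.
Post-compression overshoot = -24 − (-31) = 7 dB.
Input overshoot = R × output overshoot = 14 dB → input = -31 + 14 = -17 dBFS.

-17 dBFS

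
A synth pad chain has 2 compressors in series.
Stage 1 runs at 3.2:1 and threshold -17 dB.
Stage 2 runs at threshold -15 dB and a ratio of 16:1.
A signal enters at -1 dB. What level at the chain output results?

Stage 1: 16 dB above -17 dB, reduced 3.2:1 to 5 dB above → -12 dB.
Stage 2: overshoot 3 dB → 3/16 = 0.1875 dB → -14.8125 dB.

-14.8125 dB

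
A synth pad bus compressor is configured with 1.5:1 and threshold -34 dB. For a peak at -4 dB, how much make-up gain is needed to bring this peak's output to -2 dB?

Overshoot 30 dB → 30/1.5 = 20 dB after compression, so the compressed level is -34 + 20 = -14 dB.
Make-up = target − compressed = -2 − (-14) = 12 dB.

12 dB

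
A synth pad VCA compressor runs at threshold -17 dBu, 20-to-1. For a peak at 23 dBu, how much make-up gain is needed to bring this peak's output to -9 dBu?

6 dB

Overshoot 40 dB → 40/20 = 2 dB after compression, so the compressed level is -17 + 2 = -15 dBu.
Make-up = target − compressed = -9 − (-15) = 6 dB.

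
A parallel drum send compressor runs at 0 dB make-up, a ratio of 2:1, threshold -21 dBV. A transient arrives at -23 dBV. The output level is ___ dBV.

-23 dBV

-23 dBV is 2 dB below the -21 dBV threshold, so no gain reduction is applied.
Output = input = -23 dBV.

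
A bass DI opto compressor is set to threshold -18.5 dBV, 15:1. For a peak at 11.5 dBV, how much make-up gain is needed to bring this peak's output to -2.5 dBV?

The peak compresses to -18.5 + 30/15 = -16.5 dBV.
To reach -2.5 dBV requires -2.5 − (-16.5) = 14 dB of make-up.

14 dB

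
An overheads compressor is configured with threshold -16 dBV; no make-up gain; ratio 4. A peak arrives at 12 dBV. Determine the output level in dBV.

12 dBV sits 28 dB over threshold.
At 4:1 the overshoot is divided by 4, leaving 7 dB above threshold.
Output = -16 + 7 = -9 dBV.

-9 dBV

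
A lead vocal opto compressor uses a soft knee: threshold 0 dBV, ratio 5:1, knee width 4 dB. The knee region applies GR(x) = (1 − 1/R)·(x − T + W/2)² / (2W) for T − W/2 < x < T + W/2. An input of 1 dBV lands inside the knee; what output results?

x − T + W/2 = 1 − 0 + 2 = 3.
GR = (1 − 1/5) × 3² / 8 = 0.8 × 9 / 8 = 0.9 dB.
Output = 1 − 0.9 = 0.1 dBV.

0.1 dBV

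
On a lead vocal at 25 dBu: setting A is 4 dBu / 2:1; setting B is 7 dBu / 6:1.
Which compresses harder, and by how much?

B, by 4.5 dB

A: overshoot 21 dB → output overshoot 10.5 dB → GR 10.5 dB.
B: overshoot 18 dB → output overshoot 3 dB → GR 15 dB.
Difference: 4.5 dB in favour of B.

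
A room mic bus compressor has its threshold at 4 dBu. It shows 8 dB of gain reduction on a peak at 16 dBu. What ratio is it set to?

Input overshoot = 16 − 4 = 12 dB.
Output overshoot = 12 − 8 = 4 dB.
Ratio = input overshoot / output overshoot = 12 / 4 = 3.

3:1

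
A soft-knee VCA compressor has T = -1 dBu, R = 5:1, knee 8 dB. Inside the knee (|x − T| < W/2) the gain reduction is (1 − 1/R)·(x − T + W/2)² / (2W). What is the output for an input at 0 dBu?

-1.25 dBu

x − T + W/2 = 0 − (-1) + 4 = 5.
GR = (1 − 1/5) × 5² / 16 = 0.8 × 25 / 16 = 1.25 dB.
Output = 0 − 1.25 = -1.25 dBu.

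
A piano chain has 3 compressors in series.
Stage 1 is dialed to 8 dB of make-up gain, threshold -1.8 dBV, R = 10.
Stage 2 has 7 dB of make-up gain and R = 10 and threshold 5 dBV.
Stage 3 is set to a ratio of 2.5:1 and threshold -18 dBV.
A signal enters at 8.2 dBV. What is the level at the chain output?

Stage 1: 10 dB above -1.8 dBV, reduced 10:1 to 1 dB above → -0.8 dBV; +8 dB make-up → 7.2 dBV.
Stage 2: overshoot 2.2 dB → 2.2/10 = 0.22 dB → 5.22 dBV; +7 dB make-up → 12.22 dBV.
Stage 3: overshoot 30.22 dB → 30.22/2.5 = 12.088 dB → -5.912 dBV.

-5.912 dBV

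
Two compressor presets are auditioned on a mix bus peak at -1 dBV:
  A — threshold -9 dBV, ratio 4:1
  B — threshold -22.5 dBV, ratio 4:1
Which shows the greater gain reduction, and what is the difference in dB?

B, by 10.125 dB

A: 8 dB over, compressed to 2 dB over, so 6 dB of GR.
B: 21.5 dB over, compressed to 5.375 dB over, so 16.125 dB of GR.
B reduces 10.125 dB more.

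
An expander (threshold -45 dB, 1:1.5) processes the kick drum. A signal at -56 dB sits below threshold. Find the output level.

-61.5 dB

Below threshold, a 1:1.5 expander applies gain = (1.5−1)×(T − x) of attenuation.
(1.5−1) × 11 = 5.5 dB, so output = -56 − 5.5 = -61.5 dB.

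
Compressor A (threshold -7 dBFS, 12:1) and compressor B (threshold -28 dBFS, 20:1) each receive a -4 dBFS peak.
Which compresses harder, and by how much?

B, by 20.05 dB

A: 3 dB over, compressed to 0.25 dB over, so 2.75 dB of GR.
B: 24 dB over, compressed to 1.2 dB over, so 22.8 dB of GR.
B applies 20.05 dB more gain reduction.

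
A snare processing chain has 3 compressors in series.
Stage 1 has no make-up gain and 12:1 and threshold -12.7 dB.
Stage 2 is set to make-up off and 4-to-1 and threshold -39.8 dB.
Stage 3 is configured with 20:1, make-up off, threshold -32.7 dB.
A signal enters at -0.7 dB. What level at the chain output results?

-32.775 dB

Stage 1: overshoot 12 dB → 12/12 = 1 dB → -11.7 dB.
Stage 2: overshoot 28.1 dB → 28.1/4 = 7.025 dB → -32.775 dB.
Stage 3: below threshold (-32.775 ≤ -32.7); passes unchanged; output -32.775 dB.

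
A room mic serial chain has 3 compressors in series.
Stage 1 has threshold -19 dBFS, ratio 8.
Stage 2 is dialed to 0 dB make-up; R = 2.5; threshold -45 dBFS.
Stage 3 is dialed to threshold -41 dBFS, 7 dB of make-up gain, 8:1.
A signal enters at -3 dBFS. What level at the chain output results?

Stage 1: 16 dB above -19 dBFS, reduced 8:1 to 2 dB above → -17 dBFS.
Stage 2: 28 dB above -45 dBFS, reduced 2.5:1 to 11.2 dB above → -33.8 dBFS.
Stage 3: 7.2 dB above -41 dBFS, reduced 8:1 to 0.9 dB above → -40.1 dBFS; +7 dB make-up → -33.1 dBFS.

-33.1 dBFS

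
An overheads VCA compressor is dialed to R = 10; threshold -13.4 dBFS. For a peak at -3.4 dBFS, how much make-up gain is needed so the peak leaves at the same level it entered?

9 dB

Overshoot 10 dB → 10/10 = 1 dB after compression, so the compressed level is -13.4 + 1 = -12.4 dBFS.
Make-up = target − compressed = -3.4 − (-12.4) = 9 dB.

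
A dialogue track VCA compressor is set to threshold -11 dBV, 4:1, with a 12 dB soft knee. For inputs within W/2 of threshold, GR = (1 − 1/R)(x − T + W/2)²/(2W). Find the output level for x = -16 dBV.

-16.03125 dBV

x − T + W/2 = -16 − (-11) + 6 = 1.
GR = (1 − 1/4) × 1² / 24 = 0.75 × 1 / 24 = 0.03125 dB.
Output = -16 − 0.03125 = -16.03125 dBV.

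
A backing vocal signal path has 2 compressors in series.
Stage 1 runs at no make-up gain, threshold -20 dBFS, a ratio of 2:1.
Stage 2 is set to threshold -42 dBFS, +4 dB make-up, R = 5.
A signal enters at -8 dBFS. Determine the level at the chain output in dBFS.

Stage 1: overshoot 12 dB → 12/2 = 6 dB → -14 dBFS.
Stage 2: 28 dB above -42 dBFS, reduced 5:1 to 5.6 dB above → -36.4 dBFS; +4 dB make-up → -32.4 dBFS.

-32.4 dBFS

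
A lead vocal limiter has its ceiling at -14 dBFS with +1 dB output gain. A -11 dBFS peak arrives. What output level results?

At ∞:1, everything above -14 dBFS is held at the ceiling.
Output gain then adds 1 dB: -14 + 1 = -13 dBFS.

-13 dBFS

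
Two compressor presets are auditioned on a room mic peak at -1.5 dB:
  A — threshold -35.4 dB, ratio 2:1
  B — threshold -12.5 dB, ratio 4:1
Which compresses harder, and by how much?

A: overshoot 33.9 dB → output overshoot 16.95 dB → GR 16.95 dB.
B: overshoot 11 dB → output overshoot 2.75 dB → GR 8.25 dB.
A reduces 8.7 dB more.

A, by 8.7 dB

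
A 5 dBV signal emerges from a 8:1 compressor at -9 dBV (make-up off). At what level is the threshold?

Input is 16 dB above T (since output overshoot × R = input overshoot: (-9 − T)·8 = 5 − T gives T = -11 dBV).
Check: -11 + (5 − (-11))/8 = -11 + 2 = -9 dBV. ✓

-11 dBV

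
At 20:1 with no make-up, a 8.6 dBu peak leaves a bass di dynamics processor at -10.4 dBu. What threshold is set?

-11.4 dBu

Input is 20 dB above T (since output overshoot × R = input overshoot: (-10.4 − T)·20 = 8.6 − T gives T = -11.4 dBu).
Check: -11.4 + (8.6 − (-11.4))/20 = -11.4 + 1 = -10.4 dBu. ✓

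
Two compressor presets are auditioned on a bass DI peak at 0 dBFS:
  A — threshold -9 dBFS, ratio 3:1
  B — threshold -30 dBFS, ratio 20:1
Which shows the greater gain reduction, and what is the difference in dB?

A: GR = 9 − 9/3 = 6 dB.
B: GR = 30 − 30/20 = 28.5 dB.
B applies 22.5 dB more gain reduction.

B, by 22.5 dB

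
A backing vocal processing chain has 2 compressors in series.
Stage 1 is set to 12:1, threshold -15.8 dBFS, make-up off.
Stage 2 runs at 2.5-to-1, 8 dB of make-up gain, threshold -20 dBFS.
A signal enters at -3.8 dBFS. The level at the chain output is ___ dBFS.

-9.92 dBFS

Stage 1: overshoot 12 dB → 12/12 = 1 dB → -14.8 dBFS.
Stage 2: overshoot 5.2 dB → 5.2/2.5 = 2.08 dB → -17.92 dBFS; +8 dB make-up → -9.92 dBFS.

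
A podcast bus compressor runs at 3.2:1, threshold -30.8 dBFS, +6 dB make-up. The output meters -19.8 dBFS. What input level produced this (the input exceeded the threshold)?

Remove make-up: -19.8 − 6 = -25.8 dBFS.
Post-compression overshoot = -25.8 − (-30.8) = 5 dB.
Before 3.2:1 compression the overshoot was 5 × 3.2 = 16 dB, so input = -30.8 + 16 = -14.8 dBFS.

-14.8 dBFS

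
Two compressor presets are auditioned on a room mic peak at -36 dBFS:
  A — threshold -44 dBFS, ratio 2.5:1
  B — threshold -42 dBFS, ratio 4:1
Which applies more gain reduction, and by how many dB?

A: overshoot 8 dB → output overshoot 3.2 dB → GR 4.8 dB.
B: overshoot 6 dB → output overshoot 1.5 dB → GR 4.5 dB.
A reduces 0.3 dB more.

A, by 0.3 dB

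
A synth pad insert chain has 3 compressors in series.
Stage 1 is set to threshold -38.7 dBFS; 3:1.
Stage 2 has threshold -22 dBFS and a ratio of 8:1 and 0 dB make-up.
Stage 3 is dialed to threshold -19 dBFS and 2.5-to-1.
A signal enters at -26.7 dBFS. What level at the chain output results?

Stage 1: -26.7 dBFS is 12 dB over -38.7 dBFS; at 3:1 that becomes 4 dB over, giving -34.7 dBFS.
Stage 2: -34.7 dBFS ≤ -22 dBFS, so stage 2 doesn't engage; output -34.7 dBFS.
Stage 3: below threshold (-34.7 ≤ -19); passes unchanged; output -34.7 dBFS.

-34.7 dBFS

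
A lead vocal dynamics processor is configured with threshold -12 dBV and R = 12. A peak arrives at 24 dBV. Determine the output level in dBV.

-9 dBV

The input is 36 dB above the -12 dBV threshold.
The 36 dB excess becomes 3 dB after 12:1 reduction.
That puts the output at -9 dBV.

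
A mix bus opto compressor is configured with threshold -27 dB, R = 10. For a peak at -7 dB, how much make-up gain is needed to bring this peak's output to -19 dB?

6 dB

Without make-up, output = threshold + overshoot/10 = -27 + 2 = -25 dB.
Gap to target: 6 dB.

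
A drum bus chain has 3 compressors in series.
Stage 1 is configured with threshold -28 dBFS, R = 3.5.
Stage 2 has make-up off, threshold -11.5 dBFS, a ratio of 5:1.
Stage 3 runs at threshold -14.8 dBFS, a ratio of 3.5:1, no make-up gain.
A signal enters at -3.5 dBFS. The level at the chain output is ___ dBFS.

-21 dBFS

Stage 1: overshoot 24.5 dB → 24.5/3.5 = 7 dB → -21 dBFS.
Stage 2: -21 dBFS is at or below the -11.5 dBFS threshold — no compression; output -21 dBFS.
Stage 3: -21 dBFS ≤ -14.8 dBFS, so stage 3 doesn't engage; output -21 dBFS.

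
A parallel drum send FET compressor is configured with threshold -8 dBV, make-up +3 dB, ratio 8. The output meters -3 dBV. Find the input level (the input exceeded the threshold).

Stripping the +3 dB make-up gives -6 dBV at the gain stage.
Post-compression overshoot = -6 − (-8) = 2 dB.
Input overshoot = R × output overshoot = 16 dB → input = -8 + 16 = 8 dBV.

8 dBV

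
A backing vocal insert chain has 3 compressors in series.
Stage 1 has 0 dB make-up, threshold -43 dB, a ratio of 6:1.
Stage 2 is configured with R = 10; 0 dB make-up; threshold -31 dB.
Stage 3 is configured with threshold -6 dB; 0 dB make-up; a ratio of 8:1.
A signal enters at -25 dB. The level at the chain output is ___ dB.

Stage 1: 18 dB above -43 dB, reduced 6:1 to 3 dB above → -40 dB.
Stage 2: -40 dB is at or below the -31 dB threshold — no compression; output -40 dB.
Stage 3: -40 dB is at or below the -6 dB threshold — no compression; output -40 dB.

-40 dB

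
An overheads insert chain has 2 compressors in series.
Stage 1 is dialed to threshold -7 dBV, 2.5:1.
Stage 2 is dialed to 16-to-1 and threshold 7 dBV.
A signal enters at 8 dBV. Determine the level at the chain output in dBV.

Stage 1: overshoot 15 dB → 15/2.5 = 6 dB → -1 dBV.
Stage 2: -1 dBV is at or below the 7 dBV threshold — no compression; output -1 dBV.

-1 dBV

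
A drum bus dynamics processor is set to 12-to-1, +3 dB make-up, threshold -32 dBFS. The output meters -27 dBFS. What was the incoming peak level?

-8 dBFS

Before make-up, the level was -27 − 3 = -30 dBFS.
Post-compression overshoot = -30 − (-32) = 2 dB.
Before 12:1 compression the overshoot was 2 × 12 = 24 dB, so input = -32 + 24 = -8 dBFS.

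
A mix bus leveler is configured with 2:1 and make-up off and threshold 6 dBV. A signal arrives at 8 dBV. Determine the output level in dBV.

The input is 2 dB above the 6 dBV threshold.
The 2 dB excess becomes 1 dB after 2:1 reduction.
Output = 6 + 1 = 7 dBV.

7 dBV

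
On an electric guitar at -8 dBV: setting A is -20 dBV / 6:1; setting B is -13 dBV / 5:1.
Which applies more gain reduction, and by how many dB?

A: GR = 12 − 12/6 = 10 dB.
B: GR = 5 − 5/5 = 4 dB.
A applies 6 dB more gain reduction.

A, by 6 dB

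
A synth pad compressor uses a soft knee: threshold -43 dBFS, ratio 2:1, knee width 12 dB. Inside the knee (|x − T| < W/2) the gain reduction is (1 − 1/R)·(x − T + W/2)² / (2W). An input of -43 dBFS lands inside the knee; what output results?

-43.75 dBFS

x − T + W/2 = -43 − (-43) + 6 = 6.
GR = (1 − 1/2) × 6² / 24 = 0.5 × 36 / 24 = 0.75 dB.
Output = -43 − 0.75 = -43.75 dBFS.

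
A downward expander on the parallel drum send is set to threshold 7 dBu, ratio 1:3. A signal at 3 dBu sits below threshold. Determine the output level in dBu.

-5 dBu

Below threshold, a 1:3 expander applies gain = (3−1)×(T − x) of attenuation.
(3−1) × 4 = 8 dB, so output = 3 − 8 = -5 dBu.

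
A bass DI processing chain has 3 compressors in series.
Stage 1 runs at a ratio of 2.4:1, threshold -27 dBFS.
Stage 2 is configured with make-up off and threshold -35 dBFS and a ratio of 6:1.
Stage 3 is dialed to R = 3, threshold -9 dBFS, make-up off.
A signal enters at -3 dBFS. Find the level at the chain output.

-32 dBFS

Stage 1: overshoot 24 dB → 24/2.4 = 10 dB → -17 dBFS.
Stage 2: -17 dBFS is 18 dB over -35 dBFS; at 6:1 that becomes 3 dB over, giving -32 dBFS.
Stage 3: below threshold (-32 ≤ -9); passes unchanged; output -32 dBFS.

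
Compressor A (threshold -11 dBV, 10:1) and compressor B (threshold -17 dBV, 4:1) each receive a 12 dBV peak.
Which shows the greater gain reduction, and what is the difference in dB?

B, by 1.05 dB

A: GR = 23 − 23/10 = 20.7 dB.
B: GR = 29 − 29/4 = 21.75 dB.
Difference: 1.05 dB in favour of B.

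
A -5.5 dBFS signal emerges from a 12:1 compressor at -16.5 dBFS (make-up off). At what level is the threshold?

Input is 12 dB above T (since output overshoot × R = input overshoot: (-16.5 − T)·12 = -5.5 − T gives T = -17.5 dBFS).
Check: -17.5 + (-5.5 − (-17.5))/12 = -17.5 + 1 = -16.5 dBFS. ✓

-17.5 dBFS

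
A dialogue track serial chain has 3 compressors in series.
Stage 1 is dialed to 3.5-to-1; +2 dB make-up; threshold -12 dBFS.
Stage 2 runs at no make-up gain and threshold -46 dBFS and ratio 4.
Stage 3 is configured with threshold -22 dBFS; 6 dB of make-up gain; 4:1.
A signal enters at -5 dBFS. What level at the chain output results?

-30.5 dBFS

Stage 1: 7 dB above -12 dBFS, reduced 3.5:1 to 2 dB above → -10 dBFS; +2 dB make-up → -8 dBFS.
Stage 2: overshoot 38 dB → 38/4 = 9.5 dB → -36.5 dBFS.
Stage 3: below threshold (-36.5 ≤ -22); passes unchanged; make-up brings it to -30.5 dBFS.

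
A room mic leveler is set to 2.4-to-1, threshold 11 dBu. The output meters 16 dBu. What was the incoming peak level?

23 dBu

That's 5 dB above the 11 dBu threshold.
Before 2.4:1 compression the overshoot was 5 × 2.4 = 12 dB, so input = 11 + 12 = 23 dBu.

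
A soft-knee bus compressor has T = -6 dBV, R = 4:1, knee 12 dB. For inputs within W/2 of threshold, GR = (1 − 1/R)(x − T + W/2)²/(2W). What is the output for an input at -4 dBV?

-6 dBV

x − T + W/2 = -4 − (-6) + 6 = 8.
GR = (1 − 1/4) × 8² / 24 = 0.75 × 64 / 24 = 2 dB.
Output = -4 − 2 = -6 dBV.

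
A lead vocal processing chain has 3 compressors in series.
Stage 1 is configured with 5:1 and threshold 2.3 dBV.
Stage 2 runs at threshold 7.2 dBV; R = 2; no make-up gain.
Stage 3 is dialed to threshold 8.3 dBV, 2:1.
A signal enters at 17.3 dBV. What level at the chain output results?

Stage 1: 15 dB above 2.3 dBV, reduced 5:1 to 3 dB above → 5.3 dBV.
Stage 2: 5.3 dBV is at or below the 7.2 dBV threshold — no compression; output 5.3 dBV.
Stage 3: below threshold (5.3 ≤ 8.3); passes unchanged; output 5.3 dBV.

5.3 dBV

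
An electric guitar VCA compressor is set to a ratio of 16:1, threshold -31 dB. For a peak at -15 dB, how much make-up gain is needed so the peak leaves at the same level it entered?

The peak compresses to -31 + 16/16 = -30 dB.
To reach -15 dB requires -15 − (-30) = 15 dB of make-up.

15 dB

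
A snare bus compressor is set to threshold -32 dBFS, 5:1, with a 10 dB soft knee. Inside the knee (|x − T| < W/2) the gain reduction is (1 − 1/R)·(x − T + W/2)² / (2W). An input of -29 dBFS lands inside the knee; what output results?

-31.56 dBFS

x − T + W/2 = -29 − (-32) + 5 = 8.
GR = (1 − 1/5) × 8² / 20 = 0.8 × 64 / 20 = 2.56 dB.
Output = -29 − 2.56 = -31.56 dBFS.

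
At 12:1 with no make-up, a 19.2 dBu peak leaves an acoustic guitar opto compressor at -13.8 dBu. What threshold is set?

Input is 36 dB above T (since output overshoot × R = input overshoot: (-13.8 − T)·12 = 19.2 − T gives T = -16.8 dBu).
Check: -16.8 + (19.2 − (-16.8))/12 = -16.8 + 3 = -13.8 dBu. ✓

-16.8 dBu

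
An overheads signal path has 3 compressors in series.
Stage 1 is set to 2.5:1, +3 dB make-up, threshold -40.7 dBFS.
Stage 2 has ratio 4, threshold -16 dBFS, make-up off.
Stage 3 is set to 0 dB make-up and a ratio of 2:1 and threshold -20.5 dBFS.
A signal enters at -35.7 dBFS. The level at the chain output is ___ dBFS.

-35.7 dBFS

Stage 1: overshoot 5 dB → 5/2.5 = 2 dB → -38.7 dBFS; +3 dB make-up → -35.7 dBFS.
Stage 2: below threshold (-35.7 ≤ -16); passes unchanged; output -35.7 dBFS.
Stage 3: below threshold (-35.7 ≤ -20.5); passes unchanged; output -35.7 dBFS.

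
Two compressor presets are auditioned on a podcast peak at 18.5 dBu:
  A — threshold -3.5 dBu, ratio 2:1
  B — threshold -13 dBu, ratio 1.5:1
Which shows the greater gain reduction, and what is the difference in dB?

A, by 0.5 dB

A: overshoot 22 dB → output overshoot 11 dB → GR 11 dB.
B: overshoot 31.5 dB → output overshoot 21 dB → GR 10.5 dB.
A applies 0.5 dB more gain reduction.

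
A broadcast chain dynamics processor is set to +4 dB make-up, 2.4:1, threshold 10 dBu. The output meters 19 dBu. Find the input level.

Stripping the +4 dB make-up gives 15 dBu at the gain stage.
Post-compression overshoot = 15 − 10 = 5 dB.
Input overshoot = R × output overshoot = 12 dB → input = 10 + 12 = 22 dBu.

22 dBu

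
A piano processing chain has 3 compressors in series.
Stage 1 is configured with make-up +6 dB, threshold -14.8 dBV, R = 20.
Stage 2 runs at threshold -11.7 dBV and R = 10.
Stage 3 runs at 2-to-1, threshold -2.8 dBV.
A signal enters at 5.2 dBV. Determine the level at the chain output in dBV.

-11.31 dBV

Stage 1: 5.2 dBV is 20 dB over -14.8 dBV; at 20:1 that becomes 1 dB over, giving -13.8 dBV; +6 dB make-up → -7.8 dBV.
Stage 2: 3.9 dB above -11.7 dBV, reduced 10:1 to 0.39 dB above → -11.31 dBV.
Stage 3: -11.31 dBV is at or below the -2.8 dBV threshold — no compression; output -11.31 dBV.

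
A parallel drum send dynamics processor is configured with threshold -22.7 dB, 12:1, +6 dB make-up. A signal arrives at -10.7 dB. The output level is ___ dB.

-15.7 dB

-10.7 dB sits 12 dB over threshold.
The 12 dB excess becomes 1 dB after 12:1 reduction.
Output = -22.7 + 1 = -21.7 dB; make-up adds 6 dB, giving -15.7 dB.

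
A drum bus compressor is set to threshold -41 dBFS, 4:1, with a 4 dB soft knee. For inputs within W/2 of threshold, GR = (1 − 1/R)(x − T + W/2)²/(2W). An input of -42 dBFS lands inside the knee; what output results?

x − T + W/2 = -42 − (-41) + 2 = 1.
GR = (1 − 1/4) × 1² / 8 = 0.75 × 1 / 8 = 0.09375 dB.
Output = -42 − 0.09375 = -42.09375 dBFS.

-42.09375 dBFS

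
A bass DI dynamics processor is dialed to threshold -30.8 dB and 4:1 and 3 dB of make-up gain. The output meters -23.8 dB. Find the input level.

-14.8 dB

Stripping the +3 dB make-up gives -26.8 dB at the gain stage.
The compressed level sits -26.8 − (-30.8) = 4 dB over threshold.
Before 4:1 compression the overshoot was 4 × 4 = 16 dB, so input = -30.8 + 16 = -14.8 dB.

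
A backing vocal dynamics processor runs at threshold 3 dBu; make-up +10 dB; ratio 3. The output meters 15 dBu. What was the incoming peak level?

9 dBu

Before make-up, the level was 15 − 10 = 5 dBu.
That's 2 dB above the 3 dBu threshold.
Undo the ratio: input overshoot = 2 × 3 = 6 dB, giving input = 9 dBu.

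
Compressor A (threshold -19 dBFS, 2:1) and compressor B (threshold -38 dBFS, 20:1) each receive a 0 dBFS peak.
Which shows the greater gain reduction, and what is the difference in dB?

B, by 26.6 dB

A: overshoot 19 dB → output overshoot 9.5 dB → GR 9.5 dB.
B: overshoot 38 dB → output overshoot 1.9 dB → GR 36.1 dB.
Difference: 26.6 dB in favour of B.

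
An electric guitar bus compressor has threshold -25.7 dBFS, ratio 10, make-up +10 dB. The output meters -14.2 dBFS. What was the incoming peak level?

-10.7 dBFS

Remove make-up: -14.2 − 10 = -24.2 dBFS.
Post-compression overshoot = -24.2 − (-25.7) = 1.5 dB.
Undo the ratio: input overshoot = 1.5 × 10 = 15 dB, giving input = -10.7 dBFS.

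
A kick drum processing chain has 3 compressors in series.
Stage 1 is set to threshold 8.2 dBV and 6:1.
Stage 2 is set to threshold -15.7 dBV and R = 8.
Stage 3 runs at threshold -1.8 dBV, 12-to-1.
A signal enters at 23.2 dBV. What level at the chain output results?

Stage 1: 15 dB above 8.2 dBV, reduced 6:1 to 2.5 dB above → 10.7 dBV.
Stage 2: 26.4 dB above -15.7 dBV, reduced 8:1 to 3.3 dB above → -12.4 dBV.
Stage 3: below threshold (-12.4 ≤ -1.8); passes unchanged; output -12.4 dBV.

-12.4 dBV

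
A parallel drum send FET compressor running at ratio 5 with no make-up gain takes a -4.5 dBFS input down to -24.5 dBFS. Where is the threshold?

-29.5 dBFS

Let T be the threshold. Output overshoot = (input overshoot)/R, so -24.5 − T = (-4.5 − T)/5.
5·(-24.5 − T) = -4.5 − T → 4·T = -122.5 − (-4.5) = -118.
T = -118/4 = -29.5 dBFS.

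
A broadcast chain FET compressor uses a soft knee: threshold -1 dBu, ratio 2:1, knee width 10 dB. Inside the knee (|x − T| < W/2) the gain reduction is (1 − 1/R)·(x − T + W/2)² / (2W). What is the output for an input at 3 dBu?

0.975 dBu

x − T + W/2 = 3 − (-1) + 5 = 9.
GR = (1 − 1/2) × 9² / 20 = 0.5 × 81 / 20 = 2.025 dB.
Output = 3 − 2.025 = 0.975 dBu.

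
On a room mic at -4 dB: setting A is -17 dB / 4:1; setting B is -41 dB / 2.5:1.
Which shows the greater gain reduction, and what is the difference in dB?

B, by 12.45 dB

A: overshoot 13 dB → output overshoot 3.25 dB → GR 9.75 dB.
B: overshoot 37 dB → output overshoot 14.8 dB → GR 22.2 dB.
B reduces 12.45 dB more.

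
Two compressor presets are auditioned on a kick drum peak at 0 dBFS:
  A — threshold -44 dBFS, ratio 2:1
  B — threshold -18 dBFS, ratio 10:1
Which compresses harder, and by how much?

A, by 5.8 dB

A: overshoot 44 dB → output overshoot 22 dB → GR 22 dB.
B: overshoot 18 dB → output overshoot 1.8 dB → GR 16.2 dB.
A reduces 5.8 dB more.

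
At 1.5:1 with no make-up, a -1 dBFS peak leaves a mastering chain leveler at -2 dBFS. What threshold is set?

Gain reduction = -1 − (-2) = 1 dB; output overshoot = GR / (R − 1) = 1 / 0.5 = 2 dB.
Threshold = output − output overshoot = -2 − 2 = -4 dBFS.

-4 dBFS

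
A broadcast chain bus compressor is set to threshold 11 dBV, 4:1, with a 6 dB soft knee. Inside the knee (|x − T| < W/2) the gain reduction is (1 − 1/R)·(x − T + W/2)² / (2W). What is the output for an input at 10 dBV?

x − T + W/2 = 10 − 11 + 3 = 2.
GR = (1 − 1/4) × 2² / 12 = 0.75 × 4 / 12 = 0.25 dB.
Output = 10 − 0.25 = 9.75 dBV.

9.75 dBV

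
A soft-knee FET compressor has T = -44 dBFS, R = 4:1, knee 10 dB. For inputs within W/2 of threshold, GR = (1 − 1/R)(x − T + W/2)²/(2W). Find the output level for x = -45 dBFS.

x − T + W/2 = -45 − (-44) + 5 = 4.
GR = (1 − 1/4) × 4² / 20 = 0.75 × 16 / 20 = 0.6 dB.
Output = -45 − 0.6 = -45.6 dBFS.

-45.6 dBFS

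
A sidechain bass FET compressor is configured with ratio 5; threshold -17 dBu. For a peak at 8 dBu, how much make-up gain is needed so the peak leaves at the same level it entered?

20 dB

Overshoot 25 dB → 25/5 = 5 dB after compression, so the compressed level is -17 + 5 = -12 dBu.
Make-up = target − compressed = 8 − (-12) = 20 dB.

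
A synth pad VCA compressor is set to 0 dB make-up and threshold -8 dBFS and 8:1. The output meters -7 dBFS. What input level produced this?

The compressed level sits -7 − (-8) = 1 dB over threshold.
Input overshoot = R × output overshoot = 8 dB → input = -8 + 8 = 0 dBFS.

0 dBFS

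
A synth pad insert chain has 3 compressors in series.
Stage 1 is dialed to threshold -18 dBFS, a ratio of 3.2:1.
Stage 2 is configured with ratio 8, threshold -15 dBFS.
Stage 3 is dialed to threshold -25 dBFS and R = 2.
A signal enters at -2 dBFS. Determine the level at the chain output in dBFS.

-19.875 dBFS

Stage 1: -2 dBFS is 16 dB over -18 dBFS; at 3.2:1 that becomes 5 dB over, giving -13 dBFS.
Stage 2: -13 dBFS is 2 dB over -15 dBFS; at 8:1 that becomes 0.25 dB over, giving -14.75 dBFS.
Stage 3: overshoot 10.25 dB → 10.25/2 = 5.125 dB → -19.875 dBFS.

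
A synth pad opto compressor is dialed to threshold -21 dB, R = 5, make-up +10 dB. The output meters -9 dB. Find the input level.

Before make-up, the level was -9 − 10 = -19 dB.
The compressed level sits -19 − (-21) = 2 dB over threshold.
Input overshoot = R × output overshoot = 10 dB → input = -21 + 10 = -11 dB.

-11 dB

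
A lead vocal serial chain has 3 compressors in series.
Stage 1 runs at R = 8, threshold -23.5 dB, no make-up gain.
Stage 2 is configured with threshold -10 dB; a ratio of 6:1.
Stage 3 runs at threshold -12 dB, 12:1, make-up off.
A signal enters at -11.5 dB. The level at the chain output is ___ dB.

-22 dB

Stage 1: -11.5 dB is 12 dB over -23.5 dB; at 8:1 that becomes 1.5 dB over, giving -22 dB.
Stage 2: -22 dB ≤ -10 dB, so stage 2 doesn't engage; output -22 dB.
Stage 3: -22 dB is at or below the -12 dB threshold — no compression; output -22 dB.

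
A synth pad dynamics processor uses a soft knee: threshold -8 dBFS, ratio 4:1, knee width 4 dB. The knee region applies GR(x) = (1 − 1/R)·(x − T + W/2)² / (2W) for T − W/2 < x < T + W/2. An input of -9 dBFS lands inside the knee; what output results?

x − T + W/2 = -9 − (-8) + 2 = 1.
GR = (1 − 1/4) × 1² / 8 = 0.75 × 1 / 8 = 0.09375 dB.
Output = -9 − 0.09375 = -9.09375 dBFS.

-9.09375 dBFS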